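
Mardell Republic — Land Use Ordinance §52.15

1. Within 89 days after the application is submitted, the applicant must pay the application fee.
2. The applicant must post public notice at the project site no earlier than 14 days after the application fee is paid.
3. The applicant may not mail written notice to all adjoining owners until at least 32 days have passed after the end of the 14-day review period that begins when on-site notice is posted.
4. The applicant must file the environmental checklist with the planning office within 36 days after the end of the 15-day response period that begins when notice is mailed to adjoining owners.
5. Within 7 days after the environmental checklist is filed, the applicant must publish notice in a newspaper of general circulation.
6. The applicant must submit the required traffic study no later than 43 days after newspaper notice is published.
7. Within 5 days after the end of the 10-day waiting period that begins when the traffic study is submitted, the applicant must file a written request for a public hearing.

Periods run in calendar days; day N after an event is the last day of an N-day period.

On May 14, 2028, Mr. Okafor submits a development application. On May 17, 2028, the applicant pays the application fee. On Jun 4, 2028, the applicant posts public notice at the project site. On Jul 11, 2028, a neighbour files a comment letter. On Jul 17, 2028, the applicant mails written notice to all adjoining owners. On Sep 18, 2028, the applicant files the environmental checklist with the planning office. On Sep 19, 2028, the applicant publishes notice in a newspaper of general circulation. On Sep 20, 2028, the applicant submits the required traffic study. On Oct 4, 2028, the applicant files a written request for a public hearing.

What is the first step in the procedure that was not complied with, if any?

Step 3

Step 1 — counting 89 days from May 14, 2028 (when the application is submitted) gives a deadline of Aug 11, 2028; May 17, 2028 is within that limit.
Step 2 — must wait 14 days from May 17, 2028 (when the application fee is paid), so not before May 31, 2028; done Jun 4, 2028 — permitted.
Step 3 — must wait 32 days from Jun 18, 2028 (end of the 14-day review period, which began when on-site notice is posted on Jun 4, 2028), so not before Jul 20, 2028; Jul 17, 2028 is 3 days before the earliest permitted date.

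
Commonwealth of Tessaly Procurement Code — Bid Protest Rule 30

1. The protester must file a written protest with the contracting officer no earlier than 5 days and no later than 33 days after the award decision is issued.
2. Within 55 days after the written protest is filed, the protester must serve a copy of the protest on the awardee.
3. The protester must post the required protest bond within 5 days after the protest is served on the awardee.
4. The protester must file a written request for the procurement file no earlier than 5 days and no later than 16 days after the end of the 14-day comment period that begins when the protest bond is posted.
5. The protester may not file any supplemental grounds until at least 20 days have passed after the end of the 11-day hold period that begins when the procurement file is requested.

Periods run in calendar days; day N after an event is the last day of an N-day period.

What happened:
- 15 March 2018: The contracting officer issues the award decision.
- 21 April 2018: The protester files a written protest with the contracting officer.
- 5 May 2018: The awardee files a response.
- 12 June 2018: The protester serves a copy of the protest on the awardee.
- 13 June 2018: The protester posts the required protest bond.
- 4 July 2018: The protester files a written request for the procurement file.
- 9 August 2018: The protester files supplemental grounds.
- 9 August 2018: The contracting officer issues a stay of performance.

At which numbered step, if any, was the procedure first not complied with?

Step 1 — 5 and 33 days from 15 March 2018 (when the award decision is issued) are 20 March 2018 and 17 April 2018 respectively; 21 April 2018 is 4 days past the end of the window.

Step 1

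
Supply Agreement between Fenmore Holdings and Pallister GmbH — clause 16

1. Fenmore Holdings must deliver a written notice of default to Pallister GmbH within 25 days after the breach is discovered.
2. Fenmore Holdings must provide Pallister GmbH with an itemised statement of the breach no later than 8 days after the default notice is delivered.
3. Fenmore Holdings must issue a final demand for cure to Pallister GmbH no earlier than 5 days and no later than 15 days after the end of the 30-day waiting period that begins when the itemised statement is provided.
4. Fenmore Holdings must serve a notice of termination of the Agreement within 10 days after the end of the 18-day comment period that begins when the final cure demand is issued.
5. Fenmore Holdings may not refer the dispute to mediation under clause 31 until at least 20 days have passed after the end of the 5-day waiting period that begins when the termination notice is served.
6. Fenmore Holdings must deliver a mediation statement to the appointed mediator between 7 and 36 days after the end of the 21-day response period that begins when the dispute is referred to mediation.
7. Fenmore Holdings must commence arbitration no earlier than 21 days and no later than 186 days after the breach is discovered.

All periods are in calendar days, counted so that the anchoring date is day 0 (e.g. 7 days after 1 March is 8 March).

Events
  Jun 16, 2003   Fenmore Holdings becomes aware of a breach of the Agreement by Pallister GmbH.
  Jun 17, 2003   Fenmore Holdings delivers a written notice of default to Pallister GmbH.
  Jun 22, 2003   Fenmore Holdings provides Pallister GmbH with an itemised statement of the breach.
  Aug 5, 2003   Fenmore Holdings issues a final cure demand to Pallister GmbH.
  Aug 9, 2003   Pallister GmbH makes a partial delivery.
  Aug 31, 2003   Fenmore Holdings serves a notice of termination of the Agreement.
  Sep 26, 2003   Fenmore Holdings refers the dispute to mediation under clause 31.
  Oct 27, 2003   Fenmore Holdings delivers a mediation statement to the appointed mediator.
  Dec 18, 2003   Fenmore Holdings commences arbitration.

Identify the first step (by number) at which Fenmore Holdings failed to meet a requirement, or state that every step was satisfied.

(1) due by Jun 16, 2003 + 25 days = Jul 11, 2003; done Jun 17, 2003 — timely.
(2) due by Jun 17, 2003 + 8 days = Jun 25, 2003; Jun 22, 2003 is within that limit.
(3) the permitted window runs from Jul 22, 2003 + 5 = Jul 27, 2003 to Jul 22, 2003 + 15 = Aug 6, 2003; done Aug 5, 2003 — within the window.
(4) due by Aug 23, 2003 + 10 days = Sep 2, 2003; done Aug 31, 2003 — timely.
(5) permitted from Sep 5, 2003 + 20 days = Sep 25, 2003 onward; done Sep 26, 2003, after the minimum wait.
(6) the permitted window runs from Oct 17, 2003 + 7 = Oct 24, 2003 to Oct 17, 2003 + 36 = Nov 22, 2003; Oct 27, 2003 falls inside that range.
(7) the permitted window runs from Jun 16, 2003 + 21 = Jul 7, 2003 to Jun 16, 2003 + 186 = Dec 19, 2003; done Dec 18, 2003, which is between those dates.

None — every step was satisfied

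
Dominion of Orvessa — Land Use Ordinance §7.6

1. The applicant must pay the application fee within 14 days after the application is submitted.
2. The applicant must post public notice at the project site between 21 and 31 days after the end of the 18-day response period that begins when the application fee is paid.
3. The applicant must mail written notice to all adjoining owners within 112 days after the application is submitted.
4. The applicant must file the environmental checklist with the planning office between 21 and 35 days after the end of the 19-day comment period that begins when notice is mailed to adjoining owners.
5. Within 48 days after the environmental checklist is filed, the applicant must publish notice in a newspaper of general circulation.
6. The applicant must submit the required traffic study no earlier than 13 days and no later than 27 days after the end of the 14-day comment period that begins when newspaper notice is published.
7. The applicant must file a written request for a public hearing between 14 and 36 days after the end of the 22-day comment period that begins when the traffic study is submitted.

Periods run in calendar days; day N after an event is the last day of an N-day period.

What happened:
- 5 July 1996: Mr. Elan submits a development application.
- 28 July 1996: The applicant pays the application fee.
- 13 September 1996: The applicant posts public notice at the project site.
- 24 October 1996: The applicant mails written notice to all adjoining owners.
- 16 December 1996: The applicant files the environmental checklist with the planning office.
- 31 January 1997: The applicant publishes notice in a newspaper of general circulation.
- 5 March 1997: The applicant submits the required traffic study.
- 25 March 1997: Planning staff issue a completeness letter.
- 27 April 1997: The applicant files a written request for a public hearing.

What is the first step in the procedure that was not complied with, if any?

Step 1 — counting 14 days from 5 July 1996 (when the application is submitted) gives a deadline of 19 July 1996; not done until 28 July 1996, 9 days after the deadline.
The analysis stops there.

Step 1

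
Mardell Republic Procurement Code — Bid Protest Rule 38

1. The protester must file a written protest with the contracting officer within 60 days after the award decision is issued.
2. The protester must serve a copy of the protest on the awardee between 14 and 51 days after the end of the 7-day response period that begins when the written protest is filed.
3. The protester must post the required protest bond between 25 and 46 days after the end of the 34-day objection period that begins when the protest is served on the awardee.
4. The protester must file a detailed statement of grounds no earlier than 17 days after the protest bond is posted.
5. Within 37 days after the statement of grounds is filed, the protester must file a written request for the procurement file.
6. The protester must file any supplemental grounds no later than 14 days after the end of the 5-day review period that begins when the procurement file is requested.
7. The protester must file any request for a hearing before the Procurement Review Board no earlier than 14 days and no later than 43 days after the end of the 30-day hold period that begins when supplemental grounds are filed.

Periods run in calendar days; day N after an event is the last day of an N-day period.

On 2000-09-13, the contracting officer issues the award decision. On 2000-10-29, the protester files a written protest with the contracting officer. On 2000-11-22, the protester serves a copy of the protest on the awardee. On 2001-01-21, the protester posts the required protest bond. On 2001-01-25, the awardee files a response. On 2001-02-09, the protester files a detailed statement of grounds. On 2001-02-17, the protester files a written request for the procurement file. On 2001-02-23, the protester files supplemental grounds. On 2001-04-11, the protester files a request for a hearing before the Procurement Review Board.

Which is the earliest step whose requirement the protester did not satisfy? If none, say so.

None — every step was satisfied

(1) due by 2000-09-13 + 60 days = 2000-11-12; completed 2000-10-29, before the deadline.
(2) the permitted window runs from 2000-11-05 + 14 = 2000-11-19 to 2000-11-05 + 51 = 2000-12-26; done 2000-11-22 — within the window.
(3) the permitted window runs from 2000-12-26 + 25 = 2001-01-20 to 2000-12-26 + 46 = 2001-02-10; 2001-01-21 falls inside that range.
(4) permitted from 2001-01-21 + 17 days = 2001-02-07 onward; 2001-02-09 is on or after that date.
(5) due by 2001-02-09 + 37 days = 2001-03-18; done 2001-02-17 — timely.
(6) due by 2001-02-22 + 14 days = 2001-03-08; completed 2001-02-23, before the deadline.
(7) the permitted window runs from 2001-03-25 + 14 = 2001-04-08 to 2001-03-25 + 43 = 2001-05-07; done 2001-04-11, which is between those dates.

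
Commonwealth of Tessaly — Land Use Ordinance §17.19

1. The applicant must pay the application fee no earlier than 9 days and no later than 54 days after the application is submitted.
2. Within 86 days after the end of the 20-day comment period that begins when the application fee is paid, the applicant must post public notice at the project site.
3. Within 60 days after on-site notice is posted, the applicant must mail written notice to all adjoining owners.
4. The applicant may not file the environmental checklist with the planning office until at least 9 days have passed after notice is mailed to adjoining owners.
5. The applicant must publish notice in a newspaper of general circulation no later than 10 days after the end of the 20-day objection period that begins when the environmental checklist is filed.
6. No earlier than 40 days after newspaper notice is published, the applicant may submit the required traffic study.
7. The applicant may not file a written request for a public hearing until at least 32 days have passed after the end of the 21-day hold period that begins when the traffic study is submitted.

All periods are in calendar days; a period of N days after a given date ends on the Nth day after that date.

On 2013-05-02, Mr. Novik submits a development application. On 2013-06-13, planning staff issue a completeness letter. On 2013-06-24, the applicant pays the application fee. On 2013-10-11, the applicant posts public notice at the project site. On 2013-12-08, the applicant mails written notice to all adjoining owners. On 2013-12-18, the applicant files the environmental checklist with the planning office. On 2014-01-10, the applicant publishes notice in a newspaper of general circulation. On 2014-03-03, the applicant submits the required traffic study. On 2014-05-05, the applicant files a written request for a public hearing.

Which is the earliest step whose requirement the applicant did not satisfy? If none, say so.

Step 1 — 9 and 54 days from 2013-05-02 (when the application is submitted) are 2013-05-11 and 2013-06-25 respectively; done 2013-06-24 — within the window.
Step 2 — counting 86 days from 2013-07-14 (end of the 20-day comment period, which began when the application fee is paid on 2013-06-24) gives a deadline of 2013-10-08; done 2013-10-11 — 3 days late.

Step 2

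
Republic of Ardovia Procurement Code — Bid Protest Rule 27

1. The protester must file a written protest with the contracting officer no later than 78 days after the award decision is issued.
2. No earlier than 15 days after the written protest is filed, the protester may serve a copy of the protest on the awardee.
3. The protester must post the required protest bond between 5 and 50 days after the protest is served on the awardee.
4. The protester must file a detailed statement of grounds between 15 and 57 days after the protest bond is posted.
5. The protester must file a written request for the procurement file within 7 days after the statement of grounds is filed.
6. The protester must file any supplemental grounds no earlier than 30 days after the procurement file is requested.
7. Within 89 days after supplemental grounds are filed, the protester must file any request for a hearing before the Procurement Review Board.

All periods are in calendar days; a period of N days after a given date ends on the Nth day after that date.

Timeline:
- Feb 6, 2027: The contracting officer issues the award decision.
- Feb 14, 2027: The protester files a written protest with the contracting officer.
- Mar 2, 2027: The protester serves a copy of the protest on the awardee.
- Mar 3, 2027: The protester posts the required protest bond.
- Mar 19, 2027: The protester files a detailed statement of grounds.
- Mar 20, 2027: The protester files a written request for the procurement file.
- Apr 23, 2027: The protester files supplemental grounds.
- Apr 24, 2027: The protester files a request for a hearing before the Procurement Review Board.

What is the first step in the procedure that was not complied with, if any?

Step 1: 78 days after Feb 6, 2027 (when the award decision is issued) is Apr 25, 2027; completed Feb 14, 2027, before the deadline.
Step 2: the earliest permitted date is 15 days after Feb 14, 2027 (when the written protest is filed), i.e. Mar 1, 2027; done Mar 2, 2027 — permitted.
Step 3: the window is 5–50 days after Mar 2, 2027 (when the protest is served on the awardee), so Mar 7, 2027 through Apr 21, 2027; Mar 3, 2027 is 4 days too early.

Step 3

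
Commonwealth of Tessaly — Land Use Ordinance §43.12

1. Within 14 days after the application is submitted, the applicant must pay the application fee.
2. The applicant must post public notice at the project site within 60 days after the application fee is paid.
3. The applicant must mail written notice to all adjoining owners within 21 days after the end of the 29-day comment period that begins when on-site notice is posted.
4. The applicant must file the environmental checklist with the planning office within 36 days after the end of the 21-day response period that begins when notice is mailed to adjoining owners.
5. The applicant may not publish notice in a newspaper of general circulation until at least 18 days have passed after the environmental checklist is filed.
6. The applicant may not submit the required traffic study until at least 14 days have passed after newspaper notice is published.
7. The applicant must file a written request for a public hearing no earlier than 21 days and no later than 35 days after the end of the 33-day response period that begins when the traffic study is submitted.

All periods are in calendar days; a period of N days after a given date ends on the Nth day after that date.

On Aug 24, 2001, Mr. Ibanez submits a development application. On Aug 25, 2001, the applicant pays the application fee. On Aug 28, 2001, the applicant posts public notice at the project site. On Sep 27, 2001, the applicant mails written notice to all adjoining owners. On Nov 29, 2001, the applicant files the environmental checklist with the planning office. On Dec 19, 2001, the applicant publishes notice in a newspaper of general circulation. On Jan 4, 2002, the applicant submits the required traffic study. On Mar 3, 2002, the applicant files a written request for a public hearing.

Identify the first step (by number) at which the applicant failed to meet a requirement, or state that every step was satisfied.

Step 4

Step 1: 14 days after Aug 24, 2001 (when the application is submitted) is Sep 7, 2001; Aug 25, 2001 is within that limit.
Step 2: 60 days after Aug 25, 2001 (when the application fee is paid) is Oct 24, 2001; Aug 28, 2001 is within that limit.
Step 3: 21 days after Sep 26, 2001 (end of the 29-day comment period, which began when on-site notice is posted on Aug 28, 2001) is Oct 17, 2001; done Sep 27, 2001 — timely.
Step 4: 36 days after Oct 18, 2001 (end of the 21-day response period, which began when notice is mailed to adjoining owners on Sep 27, 2001) is Nov 23, 2001; not done until Nov 29, 2001, 6 days after the deadline.
Later steps need not be reached.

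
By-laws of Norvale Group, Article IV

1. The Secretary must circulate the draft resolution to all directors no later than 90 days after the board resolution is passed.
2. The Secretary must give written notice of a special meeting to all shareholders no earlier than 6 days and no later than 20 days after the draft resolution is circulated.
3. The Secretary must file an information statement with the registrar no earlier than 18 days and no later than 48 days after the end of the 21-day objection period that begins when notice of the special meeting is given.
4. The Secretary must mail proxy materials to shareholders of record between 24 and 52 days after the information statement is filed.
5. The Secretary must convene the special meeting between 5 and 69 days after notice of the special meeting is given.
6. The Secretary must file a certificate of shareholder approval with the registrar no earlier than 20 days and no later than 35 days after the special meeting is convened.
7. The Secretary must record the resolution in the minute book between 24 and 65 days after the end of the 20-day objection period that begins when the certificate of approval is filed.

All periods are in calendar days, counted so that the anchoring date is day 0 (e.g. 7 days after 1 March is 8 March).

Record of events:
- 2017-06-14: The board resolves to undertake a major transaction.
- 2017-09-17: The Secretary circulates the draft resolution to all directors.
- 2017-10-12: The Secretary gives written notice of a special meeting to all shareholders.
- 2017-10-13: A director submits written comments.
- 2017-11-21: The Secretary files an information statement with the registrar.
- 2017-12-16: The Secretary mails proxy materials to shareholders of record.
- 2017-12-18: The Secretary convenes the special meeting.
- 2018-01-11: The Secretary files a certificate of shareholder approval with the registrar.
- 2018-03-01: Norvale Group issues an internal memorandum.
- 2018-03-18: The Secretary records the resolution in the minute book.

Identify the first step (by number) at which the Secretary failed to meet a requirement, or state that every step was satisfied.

Step 1

Step 1 — counting 90 days from 2017-06-14 (when the board resolution is passed) gives a deadline of 2017-09-12; not done until 2017-09-17, 5 days after the deadline.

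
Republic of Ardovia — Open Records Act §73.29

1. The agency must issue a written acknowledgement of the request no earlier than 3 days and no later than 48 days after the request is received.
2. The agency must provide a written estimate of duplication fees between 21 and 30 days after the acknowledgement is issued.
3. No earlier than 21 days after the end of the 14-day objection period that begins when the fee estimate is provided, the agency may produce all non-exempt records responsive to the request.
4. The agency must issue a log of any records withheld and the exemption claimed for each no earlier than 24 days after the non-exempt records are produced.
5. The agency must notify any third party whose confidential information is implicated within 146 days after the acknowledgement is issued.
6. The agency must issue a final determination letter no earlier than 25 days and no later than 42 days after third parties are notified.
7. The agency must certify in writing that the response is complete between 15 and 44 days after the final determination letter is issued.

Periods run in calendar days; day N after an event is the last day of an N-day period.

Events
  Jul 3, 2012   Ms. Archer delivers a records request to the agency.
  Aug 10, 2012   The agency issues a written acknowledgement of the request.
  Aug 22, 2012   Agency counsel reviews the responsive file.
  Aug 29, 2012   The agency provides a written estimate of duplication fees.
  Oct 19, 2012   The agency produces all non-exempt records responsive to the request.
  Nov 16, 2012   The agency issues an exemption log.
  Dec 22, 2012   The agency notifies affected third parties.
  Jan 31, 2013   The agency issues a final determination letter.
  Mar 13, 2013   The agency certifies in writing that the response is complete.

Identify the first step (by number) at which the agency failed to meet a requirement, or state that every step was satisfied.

Step 2

(1) the permitted window runs from Jul 3, 2012 + 3 = Jul 6, 2012 to Jul 3, 2012 + 48 = Aug 20, 2012; done Aug 10, 2012 — within the window.
(2) the permitted window runs from Aug 10, 2012 + 21 = Aug 31, 2012 to Aug 10, 2012 + 30 = Sep 9, 2012; done Aug 29, 2012 — 2 days before the window opened.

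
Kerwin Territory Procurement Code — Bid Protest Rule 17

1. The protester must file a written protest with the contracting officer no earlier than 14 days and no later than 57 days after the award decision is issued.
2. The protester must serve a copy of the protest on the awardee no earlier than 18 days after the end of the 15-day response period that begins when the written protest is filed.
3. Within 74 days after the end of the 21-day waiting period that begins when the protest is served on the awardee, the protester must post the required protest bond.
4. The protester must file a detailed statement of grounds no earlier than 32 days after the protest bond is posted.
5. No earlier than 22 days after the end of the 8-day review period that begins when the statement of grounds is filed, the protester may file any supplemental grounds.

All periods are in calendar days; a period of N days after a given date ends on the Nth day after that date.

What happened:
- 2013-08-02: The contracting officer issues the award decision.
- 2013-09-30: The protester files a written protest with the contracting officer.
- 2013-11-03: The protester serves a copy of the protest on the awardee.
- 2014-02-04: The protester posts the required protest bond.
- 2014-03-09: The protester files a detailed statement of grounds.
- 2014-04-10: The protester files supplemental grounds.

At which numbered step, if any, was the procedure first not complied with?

Step 1 — 14 and 57 days from 2013-08-02 (when the award decision is issued) are 2013-08-16 and 2013-09-28 respectively; 2013-09-30 is 2 days past the end of the window.
Later steps need not be reached.

Step 1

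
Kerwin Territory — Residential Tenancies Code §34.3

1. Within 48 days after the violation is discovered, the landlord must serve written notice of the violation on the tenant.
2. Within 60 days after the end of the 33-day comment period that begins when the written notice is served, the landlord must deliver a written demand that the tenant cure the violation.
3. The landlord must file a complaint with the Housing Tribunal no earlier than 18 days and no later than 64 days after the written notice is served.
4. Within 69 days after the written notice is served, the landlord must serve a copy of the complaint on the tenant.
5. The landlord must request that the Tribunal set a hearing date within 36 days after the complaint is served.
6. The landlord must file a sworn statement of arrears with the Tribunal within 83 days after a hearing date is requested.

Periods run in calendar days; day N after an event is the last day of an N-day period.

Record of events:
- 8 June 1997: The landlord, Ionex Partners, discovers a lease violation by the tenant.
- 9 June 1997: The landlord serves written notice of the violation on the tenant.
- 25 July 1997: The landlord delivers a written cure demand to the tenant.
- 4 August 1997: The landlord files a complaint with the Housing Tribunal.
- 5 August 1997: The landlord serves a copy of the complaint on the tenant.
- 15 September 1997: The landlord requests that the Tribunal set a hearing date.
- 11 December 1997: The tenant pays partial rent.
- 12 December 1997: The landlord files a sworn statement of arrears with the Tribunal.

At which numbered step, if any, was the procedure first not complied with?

Step 1 — counting 48 days from 8 June 1997 (when the violation is discovered) gives a deadline of 26 July 1997; 9 June 1997 is within that limit.
Step 2 — counting 60 days from 12 July 1997 (end of the 33-day comment period, which began when the written notice is served on 9 June 1997) gives a deadline of 10 September 1997; done 25 July 1997 — timely.
Step 3 — 18 and 64 days from 9 June 1997 (when the written notice is served) are 27 June 1997 and 12 August 1997 respectively; done 4 August 1997 — within the window.
Step 4 — counting 69 days from 9 June 1997 (when the written notice is served) gives a deadline of 17 August 1997; completed 5 August 1997, before the deadline.
Step 5 — counting 36 days from 5 August 1997 (when the complaint is served) gives a deadline of 10 September 1997; not done until 15 September 1997, 5 days after the deadline.
No need to go further; step 5 was not satisfied.

Step 5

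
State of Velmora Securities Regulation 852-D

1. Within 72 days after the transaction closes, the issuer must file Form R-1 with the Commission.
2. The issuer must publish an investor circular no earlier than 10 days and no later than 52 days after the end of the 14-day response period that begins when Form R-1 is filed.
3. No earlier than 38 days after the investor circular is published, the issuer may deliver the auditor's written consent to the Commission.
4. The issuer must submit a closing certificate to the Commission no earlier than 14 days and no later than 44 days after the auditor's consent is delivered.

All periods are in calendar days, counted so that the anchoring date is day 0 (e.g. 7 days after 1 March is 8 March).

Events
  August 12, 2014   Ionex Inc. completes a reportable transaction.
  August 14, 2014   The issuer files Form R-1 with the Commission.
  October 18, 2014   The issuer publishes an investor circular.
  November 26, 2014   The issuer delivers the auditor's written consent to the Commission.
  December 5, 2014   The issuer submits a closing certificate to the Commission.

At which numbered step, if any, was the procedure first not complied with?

Step 1 — counting 72 days from August 12, 2014 (when the transaction closes) gives a deadline of October 23, 2014; done August 14, 2014 — timely.
Step 2 — 10 and 52 days from August 28, 2014 (end of the 14-day response period, which began when Form R-1 is filed on August 14, 2014) are September 7, 2014 and October 19, 2014 respectively; October 18, 2014 falls inside that range.
Step 3 — must wait 38 days from October 18, 2014 (when the investor circular is published), so not before November 25, 2014; done November 26, 2014, after the minimum wait.
Step 4 — 14 and 44 days from November 26, 2014 (when the auditor's consent is delivered) are December 10, 2014 and January 9, 2015 respectively; done December 5, 2014 — 5 days before the window opened.
Later steps need not be reached.

Step 4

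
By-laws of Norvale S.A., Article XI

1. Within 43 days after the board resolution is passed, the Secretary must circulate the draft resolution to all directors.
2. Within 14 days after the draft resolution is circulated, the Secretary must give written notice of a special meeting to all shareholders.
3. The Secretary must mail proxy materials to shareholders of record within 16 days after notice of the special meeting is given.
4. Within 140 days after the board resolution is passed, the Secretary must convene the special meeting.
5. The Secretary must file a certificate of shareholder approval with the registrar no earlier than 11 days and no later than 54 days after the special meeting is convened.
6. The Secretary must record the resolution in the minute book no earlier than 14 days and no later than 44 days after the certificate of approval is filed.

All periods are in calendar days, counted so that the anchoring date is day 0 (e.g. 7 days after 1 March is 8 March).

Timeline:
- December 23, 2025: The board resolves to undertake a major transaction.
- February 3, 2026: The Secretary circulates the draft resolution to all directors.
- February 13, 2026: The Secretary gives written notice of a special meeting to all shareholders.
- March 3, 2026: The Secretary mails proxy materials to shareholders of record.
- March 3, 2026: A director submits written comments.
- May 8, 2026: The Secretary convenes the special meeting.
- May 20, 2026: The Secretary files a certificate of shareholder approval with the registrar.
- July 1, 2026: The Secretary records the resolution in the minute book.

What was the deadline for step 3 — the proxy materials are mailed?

March 1, 2026

Step 3 runs from February 13, 2026, when notice of the special meeting is given. 16 days after February 13, 2026 is March 1, 2026.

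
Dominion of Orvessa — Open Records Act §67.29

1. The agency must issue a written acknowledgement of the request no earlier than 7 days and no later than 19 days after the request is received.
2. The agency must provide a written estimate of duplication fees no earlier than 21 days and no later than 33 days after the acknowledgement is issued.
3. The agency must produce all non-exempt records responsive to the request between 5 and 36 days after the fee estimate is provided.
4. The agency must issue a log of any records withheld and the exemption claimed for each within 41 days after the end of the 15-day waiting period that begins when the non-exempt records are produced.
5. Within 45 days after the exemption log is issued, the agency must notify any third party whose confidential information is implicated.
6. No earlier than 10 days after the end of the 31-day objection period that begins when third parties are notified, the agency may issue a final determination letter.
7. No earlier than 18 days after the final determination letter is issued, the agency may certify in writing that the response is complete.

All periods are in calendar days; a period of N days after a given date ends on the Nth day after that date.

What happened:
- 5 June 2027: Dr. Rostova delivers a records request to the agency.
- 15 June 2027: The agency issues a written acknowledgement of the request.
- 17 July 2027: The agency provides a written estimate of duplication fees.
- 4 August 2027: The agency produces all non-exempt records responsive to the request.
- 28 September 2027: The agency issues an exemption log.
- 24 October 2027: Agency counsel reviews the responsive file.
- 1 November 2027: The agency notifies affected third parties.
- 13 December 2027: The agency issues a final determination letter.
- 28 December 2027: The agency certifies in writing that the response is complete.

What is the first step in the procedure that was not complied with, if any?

Step 1 — 7 and 19 days from 5 June 2027 (when the request is received) are 12 June 2027 and 24 June 2027 respectively; done 15 June 2027, which is between those dates.
Step 2 — 21 and 33 days from 15 June 2027 (when the acknowledgement is issued) are 6 July 2027 and 18 July 2027 respectively; done 17 July 2027, which is between those dates.
Step 3 — 5 and 36 days from 17 July 2027 (when the fee estimate is provided) are 22 July 2027 and 22 August 2027 respectively; 4 August 2027 falls inside that range.
Step 4 — counting 41 days from 19 August 2027 (end of the 15-day waiting period, which began when the non-exempt records are produced on 4 August 2027) gives a deadline of 29 September 2027; done 28 September 2027 — timely.
Step 5 — counting 45 days from 28 September 2027 (when the exemption log is issued) gives a deadline of 12 November 2027; done 1 November 2027 — timely.
Step 6 — must wait 10 days from 2 December 2027 (end of the 31-day objection period, which began when third parties are notified on 1 November 2027), so not before 12 December 2027; done 13 December 2027, after the minimum wait.
Step 7 — must wait 18 days from 13 December 2027 (when the final determination letter is issued), so not before 31 December 2027; done 28 December 2027 — 3 days too early.
The procedure was therefore not followed at step 7.

Step 7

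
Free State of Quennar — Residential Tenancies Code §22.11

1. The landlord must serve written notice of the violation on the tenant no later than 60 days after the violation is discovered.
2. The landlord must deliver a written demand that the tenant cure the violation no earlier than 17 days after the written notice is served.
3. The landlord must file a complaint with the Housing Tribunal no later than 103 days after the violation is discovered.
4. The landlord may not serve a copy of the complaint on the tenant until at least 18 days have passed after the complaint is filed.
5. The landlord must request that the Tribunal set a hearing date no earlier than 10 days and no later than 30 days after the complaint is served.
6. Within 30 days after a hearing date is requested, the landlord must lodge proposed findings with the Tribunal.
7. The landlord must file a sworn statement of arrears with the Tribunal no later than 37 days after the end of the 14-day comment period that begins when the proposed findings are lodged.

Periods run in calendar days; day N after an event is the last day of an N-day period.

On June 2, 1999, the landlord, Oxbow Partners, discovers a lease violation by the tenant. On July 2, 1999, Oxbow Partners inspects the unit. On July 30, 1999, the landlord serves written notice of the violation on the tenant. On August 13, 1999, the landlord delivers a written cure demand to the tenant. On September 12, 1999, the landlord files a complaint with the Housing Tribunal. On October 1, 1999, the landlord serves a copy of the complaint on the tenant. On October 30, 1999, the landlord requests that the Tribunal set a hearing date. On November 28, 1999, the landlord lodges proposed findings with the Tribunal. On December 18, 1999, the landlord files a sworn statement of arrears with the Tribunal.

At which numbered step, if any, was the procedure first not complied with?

(1) due by June 2, 1999 + 60 days = August 1, 1999; July 30, 1999 is within that limit.
(2) permitted from July 30, 1999 + 17 days = August 16, 1999 onward; acted on August 13, 1999, 3 days prematurely.

Step 2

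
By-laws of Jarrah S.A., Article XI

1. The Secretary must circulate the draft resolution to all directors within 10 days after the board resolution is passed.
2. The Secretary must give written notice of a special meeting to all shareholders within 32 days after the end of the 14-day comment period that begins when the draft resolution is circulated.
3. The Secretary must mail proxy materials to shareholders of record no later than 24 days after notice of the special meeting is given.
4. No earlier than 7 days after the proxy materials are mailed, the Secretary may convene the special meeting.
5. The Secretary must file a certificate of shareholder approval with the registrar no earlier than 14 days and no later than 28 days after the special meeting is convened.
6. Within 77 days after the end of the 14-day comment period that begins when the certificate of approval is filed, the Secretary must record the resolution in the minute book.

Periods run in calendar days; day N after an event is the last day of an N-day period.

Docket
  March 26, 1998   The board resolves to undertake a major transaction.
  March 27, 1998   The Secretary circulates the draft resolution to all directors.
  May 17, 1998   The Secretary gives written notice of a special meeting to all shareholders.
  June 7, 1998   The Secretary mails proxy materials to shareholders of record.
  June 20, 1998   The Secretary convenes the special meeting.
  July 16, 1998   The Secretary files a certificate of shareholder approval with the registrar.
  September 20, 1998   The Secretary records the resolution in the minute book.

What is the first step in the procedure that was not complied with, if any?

Step 2

(1) due by March 26, 1998 + 10 days = April 5, 1998; done March 27, 1998 — timely.
(2) due by April 10, 1998 + 32 days = May 12, 1998; not done until May 17, 1998, 5 days after the deadline.
Later steps need not be reached.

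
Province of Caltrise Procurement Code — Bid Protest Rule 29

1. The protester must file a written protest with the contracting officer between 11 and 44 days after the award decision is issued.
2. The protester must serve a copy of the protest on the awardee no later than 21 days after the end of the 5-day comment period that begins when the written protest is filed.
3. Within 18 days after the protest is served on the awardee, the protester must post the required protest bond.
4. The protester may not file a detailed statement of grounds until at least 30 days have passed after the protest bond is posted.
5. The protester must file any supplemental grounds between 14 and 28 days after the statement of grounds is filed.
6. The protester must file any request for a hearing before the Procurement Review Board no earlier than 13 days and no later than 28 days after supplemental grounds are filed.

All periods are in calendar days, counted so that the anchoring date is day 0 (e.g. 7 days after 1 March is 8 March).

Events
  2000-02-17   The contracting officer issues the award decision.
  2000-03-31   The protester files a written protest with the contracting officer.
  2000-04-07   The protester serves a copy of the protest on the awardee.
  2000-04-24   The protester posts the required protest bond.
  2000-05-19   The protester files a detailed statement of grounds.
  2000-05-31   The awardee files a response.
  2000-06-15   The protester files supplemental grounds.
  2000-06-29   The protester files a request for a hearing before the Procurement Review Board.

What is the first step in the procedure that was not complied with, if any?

Step 1 — 11 and 44 days from 2000-02-17 (when the award decision is issued) are 2000-02-28 and 2000-04-01 respectively; done 2000-03-31 — within the window.
Step 2 — counting 21 days from 2000-04-05 (end of the 5-day comment period, which began when the written protest is filed on 2000-03-31) gives a deadline of 2000-04-26; done 2000-04-07 — timely.
Step 3 — counting 18 days from 2000-04-07 (when the protest is served on the awardee) gives a deadline of 2000-04-25; done 2000-04-24 — timely.
Step 4 — must wait 30 days from 2000-04-24 (when the protest bond is posted), so not before 2000-05-24; acted on 2000-05-19, 5 days prematurely.
Later steps need not be reached.

Step 4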